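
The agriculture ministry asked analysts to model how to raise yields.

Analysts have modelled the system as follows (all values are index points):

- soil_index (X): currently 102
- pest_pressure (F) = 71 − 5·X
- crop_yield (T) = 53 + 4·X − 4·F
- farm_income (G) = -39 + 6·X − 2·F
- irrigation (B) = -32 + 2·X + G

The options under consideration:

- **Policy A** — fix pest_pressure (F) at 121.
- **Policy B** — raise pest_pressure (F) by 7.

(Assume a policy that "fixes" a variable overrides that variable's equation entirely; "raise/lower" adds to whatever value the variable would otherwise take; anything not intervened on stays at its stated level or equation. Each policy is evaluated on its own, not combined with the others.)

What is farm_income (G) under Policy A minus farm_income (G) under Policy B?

-1106

Policy A (F := 121):
  X = 102
  F = 121
  G = -39 + 6·102 − 2·121 = 331
Policy B (F + 7):
  X = 102
  F = 71 − 5·102 (+7 from intervention) = -432
  G = -39 + 6·102 − 2·(-432) = 1437
G: 331 − 1437 = -1106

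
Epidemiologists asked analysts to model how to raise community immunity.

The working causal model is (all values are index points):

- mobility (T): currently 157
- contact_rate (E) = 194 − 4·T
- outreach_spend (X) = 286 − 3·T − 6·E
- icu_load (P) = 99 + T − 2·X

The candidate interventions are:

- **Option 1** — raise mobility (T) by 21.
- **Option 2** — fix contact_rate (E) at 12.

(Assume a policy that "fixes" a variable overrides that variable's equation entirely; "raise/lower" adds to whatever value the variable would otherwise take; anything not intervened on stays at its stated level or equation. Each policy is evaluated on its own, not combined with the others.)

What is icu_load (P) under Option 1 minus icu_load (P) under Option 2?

-6213

Option 1 (T + 21):
  T = 157 + 21 = 178
  E = 194 − 4·178 = -518
  X = 286 − 3·178 − 6·(-518) = 2860
  P = 99 + 178 − 2·2860 = -5443
Option 2 (E := 12):
  T = 157
  E = 12
  X = 286 − 3·157 − 6·12 = -257
  P = 99 + 157 − 2·(-257) = 770
P: -5443 − 770 = -6213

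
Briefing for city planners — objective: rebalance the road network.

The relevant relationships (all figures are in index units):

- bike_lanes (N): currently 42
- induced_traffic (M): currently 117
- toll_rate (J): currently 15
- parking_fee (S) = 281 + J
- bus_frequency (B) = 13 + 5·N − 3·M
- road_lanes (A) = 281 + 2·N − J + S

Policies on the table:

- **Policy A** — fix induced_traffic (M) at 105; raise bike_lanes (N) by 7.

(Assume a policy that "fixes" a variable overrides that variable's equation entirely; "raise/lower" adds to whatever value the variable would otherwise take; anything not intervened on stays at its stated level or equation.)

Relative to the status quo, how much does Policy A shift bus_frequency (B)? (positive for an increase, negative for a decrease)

71

Baseline:
  N = 42
  M = 117
  B = 13 + 5·42 − 3·117 = -128
Policy A (M := 105, N + 7):
  N = 42 + 7 = 49
  M = 105
  B = 13 + 5·49 − 3·105 = -57
Change in B: -57 − (-128) = 71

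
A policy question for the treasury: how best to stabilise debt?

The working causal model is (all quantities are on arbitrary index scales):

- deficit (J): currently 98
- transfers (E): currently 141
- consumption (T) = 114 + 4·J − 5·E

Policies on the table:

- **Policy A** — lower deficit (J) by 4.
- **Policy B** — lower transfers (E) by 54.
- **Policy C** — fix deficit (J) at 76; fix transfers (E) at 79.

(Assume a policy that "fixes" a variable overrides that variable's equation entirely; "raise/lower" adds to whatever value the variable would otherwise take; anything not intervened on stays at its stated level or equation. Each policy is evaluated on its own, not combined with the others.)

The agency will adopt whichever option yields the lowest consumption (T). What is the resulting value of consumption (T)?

-215

Policy A (J − 4):
  J = 98 − 4 = 94
  E = 141
  T = 114 + 4·94 − 5·141 = -215
Policy B (E − 54):
  J = 98
  E = 141 − 54 = 87
  T = 114 + 4·98 − 5·87 = 71
Policy C (J := 76, E := 79):
  J = 76
  E = 79
  T = 114 + 4·76 − 5·79 = 23
Comparing — Policy A: T=-215, Policy B: T=71, Policy C: T=23. Lowest is -215 (Policy A).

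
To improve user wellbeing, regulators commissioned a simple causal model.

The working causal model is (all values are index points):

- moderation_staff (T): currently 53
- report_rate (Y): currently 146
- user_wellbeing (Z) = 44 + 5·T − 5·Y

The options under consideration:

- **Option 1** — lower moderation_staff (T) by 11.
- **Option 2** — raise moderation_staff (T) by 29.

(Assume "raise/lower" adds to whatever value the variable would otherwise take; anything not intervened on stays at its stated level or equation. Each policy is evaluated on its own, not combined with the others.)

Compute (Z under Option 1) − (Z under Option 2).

-200

Option 1 (T − 11):
  T = 53 − 11 = 42
  Y = 146
  Z = 44 + 5·42 − 5·146 = -476
Option 2 (T + 29):
  T = 53 + 29 = 82
  Y = 146
  Z = 44 + 5·82 − 5·146 = -276
Z: -476 − (-276) = -200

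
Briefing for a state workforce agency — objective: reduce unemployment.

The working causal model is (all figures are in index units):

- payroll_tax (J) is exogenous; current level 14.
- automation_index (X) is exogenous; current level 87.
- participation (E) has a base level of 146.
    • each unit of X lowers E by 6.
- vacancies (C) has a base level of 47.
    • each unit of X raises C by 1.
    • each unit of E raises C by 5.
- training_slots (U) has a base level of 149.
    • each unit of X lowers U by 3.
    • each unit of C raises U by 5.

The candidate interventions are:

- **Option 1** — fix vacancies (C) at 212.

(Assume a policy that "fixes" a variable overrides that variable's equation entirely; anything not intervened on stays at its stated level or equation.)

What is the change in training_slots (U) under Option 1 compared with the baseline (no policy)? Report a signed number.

9790

Baseline:
  X = 87
  E = 146 − 6·87 = -376
  C = 47 + 87 + 5·(-376) = -1746
  U = 149 − 3·87 + 5·(-1746) = -8842
Option 1 (C := 212):
  X = 87
  E = 146 − 6·87 = -376
  C = 212
  U = 149 − 3·87 + 5·212 = 948
Change in U: 948 − (-8842) = 9790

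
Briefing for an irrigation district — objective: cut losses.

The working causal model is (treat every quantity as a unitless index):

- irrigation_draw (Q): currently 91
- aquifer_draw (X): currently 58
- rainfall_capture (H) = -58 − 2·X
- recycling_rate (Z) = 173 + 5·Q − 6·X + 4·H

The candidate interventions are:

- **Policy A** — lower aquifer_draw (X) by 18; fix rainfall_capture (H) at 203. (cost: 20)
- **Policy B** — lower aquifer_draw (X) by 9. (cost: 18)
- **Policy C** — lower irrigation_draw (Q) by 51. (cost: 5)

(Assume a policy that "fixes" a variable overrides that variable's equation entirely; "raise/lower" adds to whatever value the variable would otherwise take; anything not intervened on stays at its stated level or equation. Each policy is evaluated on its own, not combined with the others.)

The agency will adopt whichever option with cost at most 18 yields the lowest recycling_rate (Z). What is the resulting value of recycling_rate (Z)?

-671

Policy B (X − 9):
  Q = 91
  X = 58 − 9 = 49
  H = -58 − 2·49 = -156
  Z = 173 + 5·91 − 6·49 + 4·(-156) = -290
Policy C (Q − 51):
  Q = 91 − 51 = 40
  X = 58
  H = -58 − 2·58 = -174
  Z = 173 + 5·40 − 6·58 + 4·(-174) = -671
Comparing — Policy B: Z=-290, Policy C: Z=-671. Lowest is -671 (Policy C).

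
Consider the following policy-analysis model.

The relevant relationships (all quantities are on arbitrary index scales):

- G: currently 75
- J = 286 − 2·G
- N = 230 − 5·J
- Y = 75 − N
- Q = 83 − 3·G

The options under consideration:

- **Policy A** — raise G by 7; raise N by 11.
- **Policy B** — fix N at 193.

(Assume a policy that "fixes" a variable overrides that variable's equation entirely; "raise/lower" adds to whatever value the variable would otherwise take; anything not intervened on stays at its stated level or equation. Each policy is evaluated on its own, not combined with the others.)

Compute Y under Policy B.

Policy B (N := 193):
  G = 75
  J = 286 − 2·75 = 136
  N = 193
  Y = 75 − 193 = -118

-118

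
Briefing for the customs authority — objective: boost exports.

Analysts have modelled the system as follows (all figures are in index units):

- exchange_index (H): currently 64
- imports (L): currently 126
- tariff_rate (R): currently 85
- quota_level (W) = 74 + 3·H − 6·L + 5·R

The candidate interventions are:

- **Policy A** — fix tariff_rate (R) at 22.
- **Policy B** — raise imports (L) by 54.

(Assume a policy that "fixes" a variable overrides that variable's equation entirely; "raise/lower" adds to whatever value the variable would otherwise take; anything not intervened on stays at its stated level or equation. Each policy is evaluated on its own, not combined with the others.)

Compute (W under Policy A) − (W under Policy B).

Policy A (R := 22):
  H = 64
  L = 126
  R = 22
  W = 74 + 3·64 − 6·126 + 5·22 = -380
Policy B (L + 54):
  H = 64
  L = 126 + 54 = 180
  R = 85
  W = 74 + 3·64 − 6·180 + 5·85 = -389
W: -380 − (-389) = 9

9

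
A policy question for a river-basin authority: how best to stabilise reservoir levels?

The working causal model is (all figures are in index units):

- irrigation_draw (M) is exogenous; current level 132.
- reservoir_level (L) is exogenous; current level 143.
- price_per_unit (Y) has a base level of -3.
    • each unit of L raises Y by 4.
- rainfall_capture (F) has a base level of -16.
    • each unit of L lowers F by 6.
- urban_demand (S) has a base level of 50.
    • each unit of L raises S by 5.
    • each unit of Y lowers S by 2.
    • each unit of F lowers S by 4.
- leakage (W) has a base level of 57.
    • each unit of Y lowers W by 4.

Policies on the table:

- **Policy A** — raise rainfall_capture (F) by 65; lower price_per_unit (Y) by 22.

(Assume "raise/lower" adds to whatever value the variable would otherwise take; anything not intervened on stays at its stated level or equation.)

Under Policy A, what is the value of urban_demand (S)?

2907

Policy A (F + 65, Y − 22):
  L = 143
  Y = -3 + 4·143 (−22 from intervention) = 547
  F = -16 − 6·143 (+65 from intervention) = -809
  S = 50 + 5·143 − 2·547 − 4·(-809) = 2907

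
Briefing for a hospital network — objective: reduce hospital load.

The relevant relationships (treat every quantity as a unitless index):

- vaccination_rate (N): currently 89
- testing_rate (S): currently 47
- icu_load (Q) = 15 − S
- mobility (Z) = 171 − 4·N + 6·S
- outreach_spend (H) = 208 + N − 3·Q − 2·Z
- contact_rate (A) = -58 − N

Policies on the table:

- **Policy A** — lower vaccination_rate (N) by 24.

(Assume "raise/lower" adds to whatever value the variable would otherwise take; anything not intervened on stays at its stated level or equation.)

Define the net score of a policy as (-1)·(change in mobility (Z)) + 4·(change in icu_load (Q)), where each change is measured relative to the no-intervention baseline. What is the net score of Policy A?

Baseline:
  N = 89
  S = 47
  Q = 15 − 47 = -32
  Z = 171 − 4·89 + 6·47 = 97
Policy A (N − 24):
  N = 89 − 24 = 65
  S = 47
  Q = 15 − 47 = -32
  Z = 171 − 4·65 + 6·47 = 193
ΔZ = 193 − 97 = 96; ΔQ = -32 − (-32) = 0
Score = (-1)·96 + 4·0 = -96

-96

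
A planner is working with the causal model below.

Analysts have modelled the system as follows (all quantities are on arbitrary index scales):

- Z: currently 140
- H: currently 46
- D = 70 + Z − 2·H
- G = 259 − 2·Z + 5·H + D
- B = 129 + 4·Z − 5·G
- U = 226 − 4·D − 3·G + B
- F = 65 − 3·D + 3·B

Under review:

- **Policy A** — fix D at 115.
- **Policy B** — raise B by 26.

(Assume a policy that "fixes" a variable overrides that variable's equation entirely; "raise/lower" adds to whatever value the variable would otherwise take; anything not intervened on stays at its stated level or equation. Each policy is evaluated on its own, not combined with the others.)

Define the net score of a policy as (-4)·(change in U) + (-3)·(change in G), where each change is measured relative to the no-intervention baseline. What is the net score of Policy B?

-104

Baseline:
  Z = 140
  H = 46
  D = 70 + 140 − 2·46 = 118
  G = 259 − 2·140 + 5·46 + 118 = 327
  B = 129 + 4·140 − 5·327 = -946
  U = 226 − 4·118 − 3·327 + (-946) = -2173
Policy B (B + 26):
  Z = 140
  H = 46
  D = 70 + 140 − 2·46 = 118
  G = 259 − 2·140 + 5·46 + 118 = 327
  B = 129 + 4·140 − 5·327 (+26 from intervention) = -920
  U = 226 − 4·118 − 3·327 + (-920) = -2147
ΔU = -2147 − (-2173) = 26; ΔG = 327 − 327 = 0
Score = (-4)·26 + (-3)·0 = -104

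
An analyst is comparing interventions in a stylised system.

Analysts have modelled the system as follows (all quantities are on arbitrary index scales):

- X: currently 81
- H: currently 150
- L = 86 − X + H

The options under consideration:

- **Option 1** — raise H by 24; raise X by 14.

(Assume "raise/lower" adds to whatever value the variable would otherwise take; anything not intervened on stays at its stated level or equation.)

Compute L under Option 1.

165

Option 1 (H + 24, X + 14):
  X = 81 + 14 = 95
  H = 150 + 24 = 174
  L = 86 − 95 + 174 = 165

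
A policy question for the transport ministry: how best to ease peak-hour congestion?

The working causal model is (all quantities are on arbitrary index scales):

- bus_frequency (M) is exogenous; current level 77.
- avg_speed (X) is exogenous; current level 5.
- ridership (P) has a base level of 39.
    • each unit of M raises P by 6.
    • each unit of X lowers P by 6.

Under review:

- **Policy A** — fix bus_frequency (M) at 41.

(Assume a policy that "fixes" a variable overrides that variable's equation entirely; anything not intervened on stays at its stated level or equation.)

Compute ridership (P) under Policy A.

Policy A (M := 41):
  M = 41
  X = 5
  P = 39 + 6·41 − 6·5 = 255

255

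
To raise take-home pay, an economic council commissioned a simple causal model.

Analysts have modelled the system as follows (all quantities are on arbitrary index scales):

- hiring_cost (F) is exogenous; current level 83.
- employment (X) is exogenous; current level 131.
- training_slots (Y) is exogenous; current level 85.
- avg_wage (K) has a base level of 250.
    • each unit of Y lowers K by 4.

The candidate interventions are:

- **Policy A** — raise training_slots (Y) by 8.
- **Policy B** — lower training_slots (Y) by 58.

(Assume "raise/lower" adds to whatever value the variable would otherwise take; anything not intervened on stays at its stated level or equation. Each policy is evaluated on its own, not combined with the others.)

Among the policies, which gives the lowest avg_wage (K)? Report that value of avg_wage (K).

Policy A (Y + 8):
  Y = 85 + 8 = 93
  K = 250 − 4·93 = -122
Policy B (Y − 58):
  Y = 85 − 58 = 27
  K = 250 − 4·27 = 142
Comparing — Policy A: K=-122, Policy B: K=142. Lowest is -122 (Policy A).

-122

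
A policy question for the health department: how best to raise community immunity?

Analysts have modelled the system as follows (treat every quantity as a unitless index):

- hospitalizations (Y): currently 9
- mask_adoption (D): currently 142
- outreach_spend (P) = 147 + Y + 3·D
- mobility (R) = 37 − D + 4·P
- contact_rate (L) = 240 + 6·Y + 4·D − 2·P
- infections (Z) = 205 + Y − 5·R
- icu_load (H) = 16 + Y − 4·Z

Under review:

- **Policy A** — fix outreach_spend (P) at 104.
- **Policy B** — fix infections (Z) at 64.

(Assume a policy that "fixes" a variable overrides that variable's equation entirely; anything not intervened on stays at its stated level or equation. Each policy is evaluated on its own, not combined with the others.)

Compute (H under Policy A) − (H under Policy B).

Policy A (P := 104):
  Y = 9
  D = 142
  P = 104
  R = 37 − 142 + 4·104 = 311
  Z = 205 + 9 − 5·311 = -1341
  H = 16 + 9 − 4·(-1341) = 5389
Policy B (Z := 64):
  Y = 9
  D = 142
  P = 147 + 9 + 3·142 = 582
  R = 37 − 142 + 4·582 = 2223
  Z = 64
  H = 16 + 9 − 4·64 = -231
H: 5389 − (-231) = 5620

5620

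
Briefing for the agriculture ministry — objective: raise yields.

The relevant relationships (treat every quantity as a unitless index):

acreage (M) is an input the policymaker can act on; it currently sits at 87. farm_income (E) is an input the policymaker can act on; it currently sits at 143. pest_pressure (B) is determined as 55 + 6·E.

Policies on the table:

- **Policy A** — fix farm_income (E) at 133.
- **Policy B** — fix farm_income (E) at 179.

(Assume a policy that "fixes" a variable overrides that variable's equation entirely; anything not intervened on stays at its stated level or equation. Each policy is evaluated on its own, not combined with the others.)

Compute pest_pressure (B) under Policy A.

853

Policy A (E := 133):
  E = 133
  B = 55 + 6·133 = 853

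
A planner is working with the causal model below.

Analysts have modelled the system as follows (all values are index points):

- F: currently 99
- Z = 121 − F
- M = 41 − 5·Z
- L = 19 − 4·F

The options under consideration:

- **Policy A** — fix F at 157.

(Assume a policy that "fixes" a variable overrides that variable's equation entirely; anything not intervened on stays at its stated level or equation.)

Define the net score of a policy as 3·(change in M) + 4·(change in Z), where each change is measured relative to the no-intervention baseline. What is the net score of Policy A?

638

Baseline:
  F = 99
  Z = 121 − 99 = 22
  M = 41 − 5·22 = -69
Policy A (F := 157):
  F = 157
  Z = 121 − 157 = -36
  M = 41 − 5·(-36) = 221
ΔM = 221 − (-69) = 290; ΔZ = -36 − 22 = -58
Score = 3·290 + 4·(-58) = 638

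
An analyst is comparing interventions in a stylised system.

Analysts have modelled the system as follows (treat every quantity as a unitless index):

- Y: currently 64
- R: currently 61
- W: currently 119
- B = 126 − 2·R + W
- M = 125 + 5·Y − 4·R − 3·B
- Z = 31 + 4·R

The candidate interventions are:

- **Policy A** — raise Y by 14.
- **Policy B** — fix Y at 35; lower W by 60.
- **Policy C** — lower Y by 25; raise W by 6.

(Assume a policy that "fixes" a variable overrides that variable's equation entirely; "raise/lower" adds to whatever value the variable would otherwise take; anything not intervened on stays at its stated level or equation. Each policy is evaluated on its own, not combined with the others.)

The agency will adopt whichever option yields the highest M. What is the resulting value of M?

-98

Policy A (Y + 14):
  Y = 64 + 14 = 78
  R = 61
  W = 119
  B = 126 − 2·61 + 119 = 123
  M = 125 + 5·78 − 4·61 − 3·123 = -98
Policy B (Y := 35, W − 60):
  Y = 35
  R = 61
  W = 119 − 60 = 59
  B = 126 − 2·61 + 59 = 63
  M = 125 + 5·35 − 4·61 − 3·63 = -133
Policy C (Y − 25, W + 6):
  Y = 64 − 25 = 39
  R = 61
  W = 119 + 6 = 125
  B = 126 − 2·61 + 125 = 129
  M = 125 + 5·39 − 4·61 − 3·129 = -311
Comparing — Policy A: M=-98, Policy B: M=-133, Policy C: M=-311. Highest is -98 (Policy A).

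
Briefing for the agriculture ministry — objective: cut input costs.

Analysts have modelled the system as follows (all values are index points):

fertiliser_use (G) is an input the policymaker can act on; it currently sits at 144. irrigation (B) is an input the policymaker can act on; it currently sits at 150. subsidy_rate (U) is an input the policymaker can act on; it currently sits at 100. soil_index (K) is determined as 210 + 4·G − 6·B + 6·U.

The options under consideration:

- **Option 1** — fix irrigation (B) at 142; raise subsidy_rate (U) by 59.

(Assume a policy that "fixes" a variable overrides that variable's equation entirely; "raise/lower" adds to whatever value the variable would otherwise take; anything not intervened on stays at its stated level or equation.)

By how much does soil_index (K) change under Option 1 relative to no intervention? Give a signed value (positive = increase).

Baseline:
  G = 144
  B = 150
  U = 100
  K = 210 + 4·144 − 6·150 + 6·100 = 486
Option 1 (B := 142, U + 59):
  G = 144
  B = 142
  U = 100 + 59 = 159
  K = 210 + 4·144 − 6·142 + 6·159 = 888
Change in K: 888 − 486 = 402

402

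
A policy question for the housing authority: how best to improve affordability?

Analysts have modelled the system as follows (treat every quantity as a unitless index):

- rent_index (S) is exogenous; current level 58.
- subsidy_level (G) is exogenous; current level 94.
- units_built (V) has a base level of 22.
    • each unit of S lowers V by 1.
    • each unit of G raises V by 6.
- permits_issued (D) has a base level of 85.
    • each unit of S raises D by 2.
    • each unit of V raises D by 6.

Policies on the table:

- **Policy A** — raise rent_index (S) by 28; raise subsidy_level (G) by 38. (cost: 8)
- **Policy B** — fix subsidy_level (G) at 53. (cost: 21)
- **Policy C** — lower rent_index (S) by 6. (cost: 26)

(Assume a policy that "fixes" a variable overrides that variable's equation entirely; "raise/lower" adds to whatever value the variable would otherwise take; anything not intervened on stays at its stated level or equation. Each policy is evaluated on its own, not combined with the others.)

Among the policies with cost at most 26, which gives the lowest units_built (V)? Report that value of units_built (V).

Policy A (S + 28, G + 38):
  S = 58 + 28 = 86
  G = 94 + 38 = 132
  V = 22 − 86 + 6·132 = 728
Policy B (G := 53):
  S = 58
  G = 53
  V = 22 − 58 + 6·53 = 282
Policy C (S − 6):
  S = 58 − 6 = 52
  G = 94
  V = 22 − 52 + 6·94 = 534
Comparing — Policy A: V=728, Policy B: V=282, Policy C: V=534. Lowest is 282 (Policy B).

282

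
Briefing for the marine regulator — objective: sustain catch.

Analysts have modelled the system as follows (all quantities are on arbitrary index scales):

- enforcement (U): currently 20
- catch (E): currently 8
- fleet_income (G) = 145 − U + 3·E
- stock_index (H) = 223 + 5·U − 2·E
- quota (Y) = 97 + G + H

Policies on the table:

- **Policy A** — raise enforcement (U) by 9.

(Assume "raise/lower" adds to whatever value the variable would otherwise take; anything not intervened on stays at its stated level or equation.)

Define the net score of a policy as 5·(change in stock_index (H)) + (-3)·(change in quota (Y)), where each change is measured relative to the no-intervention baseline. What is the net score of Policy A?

Baseline:
  U = 20
  E = 8
  G = 145 − 20 + 3·8 = 149
  H = 223 + 5·20 − 2·8 = 307
  Y = 97 + 149 + 307 = 553
Policy A (U + 9):
  U = 20 + 9 = 29
  E = 8
  G = 145 − 29 + 3·8 = 140
  H = 223 + 5·29 − 2·8 = 352
  Y = 97 + 140 + 352 = 589
ΔH = 352 − 307 = 45; ΔY = 589 − 553 = 36
Score = 5·45 + (-3)·36 = 117

117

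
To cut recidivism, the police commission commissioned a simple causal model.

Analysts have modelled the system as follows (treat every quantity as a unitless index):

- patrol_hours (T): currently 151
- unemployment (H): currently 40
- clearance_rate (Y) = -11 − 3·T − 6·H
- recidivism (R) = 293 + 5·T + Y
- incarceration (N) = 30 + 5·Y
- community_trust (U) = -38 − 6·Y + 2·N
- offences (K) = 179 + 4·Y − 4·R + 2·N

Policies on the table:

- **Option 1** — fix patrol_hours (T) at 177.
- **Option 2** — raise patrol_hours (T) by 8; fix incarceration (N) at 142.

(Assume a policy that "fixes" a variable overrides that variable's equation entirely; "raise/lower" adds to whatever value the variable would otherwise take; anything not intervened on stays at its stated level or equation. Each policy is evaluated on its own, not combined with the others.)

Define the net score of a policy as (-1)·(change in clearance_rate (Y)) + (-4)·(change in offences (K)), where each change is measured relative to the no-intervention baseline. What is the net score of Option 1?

5278

Baseline:
  T = 151
  H = 40
  Y = -11 − 3·151 − 6·40 = -704
  R = 293 + 5·151 + (-704) = 344
  N = 30 + 5·(-704) = -3490
  K = 179 + 4·(-704) − 4·344 + 2·(-3490) = -10993
Option 1 (T := 177):
  T = 177
  H = 40
  Y = -11 − 3·177 − 6·40 = -782
  R = 293 + 5·177 + (-782) = 396
  N = 30 + 5·(-782) = -3880
  K = 179 + 4·(-782) − 4·396 + 2·(-3880) = -12293
ΔY = -782 − (-704) = -78; ΔK = -12293 − (-10993) = -1300
Score = (-1)·(-78) + (-4)·(-1300) = 5278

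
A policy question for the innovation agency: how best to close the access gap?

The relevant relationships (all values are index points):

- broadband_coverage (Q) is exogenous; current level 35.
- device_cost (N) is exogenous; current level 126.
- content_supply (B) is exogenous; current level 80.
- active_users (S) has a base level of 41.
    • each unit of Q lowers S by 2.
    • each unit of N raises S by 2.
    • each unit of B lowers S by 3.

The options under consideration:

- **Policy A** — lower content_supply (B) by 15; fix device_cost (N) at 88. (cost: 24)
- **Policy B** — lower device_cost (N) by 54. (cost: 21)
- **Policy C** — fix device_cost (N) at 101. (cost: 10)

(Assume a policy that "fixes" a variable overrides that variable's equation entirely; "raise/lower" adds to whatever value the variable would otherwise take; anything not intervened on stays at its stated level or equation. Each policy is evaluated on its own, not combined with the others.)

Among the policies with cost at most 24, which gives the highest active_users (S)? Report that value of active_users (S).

Policy A (B − 15, N := 88):
  Q = 35
  N = 88
  B = 80 − 15 = 65
  S = 41 − 2·35 + 2·88 − 3·65 = -48
Policy B (N − 54):
  Q = 35
  N = 126 − 54 = 72
  B = 80
  S = 41 − 2·35 + 2·72 − 3·80 = -125
Policy C (N := 101):
  Q = 35
  N = 101
  B = 80
  S = 41 − 2·35 + 2·101 − 3·80 = -67
Comparing — Policy A: S=-48, Policy B: S=-125, Policy C: S=-67. Highest is -48 (Policy A).

-48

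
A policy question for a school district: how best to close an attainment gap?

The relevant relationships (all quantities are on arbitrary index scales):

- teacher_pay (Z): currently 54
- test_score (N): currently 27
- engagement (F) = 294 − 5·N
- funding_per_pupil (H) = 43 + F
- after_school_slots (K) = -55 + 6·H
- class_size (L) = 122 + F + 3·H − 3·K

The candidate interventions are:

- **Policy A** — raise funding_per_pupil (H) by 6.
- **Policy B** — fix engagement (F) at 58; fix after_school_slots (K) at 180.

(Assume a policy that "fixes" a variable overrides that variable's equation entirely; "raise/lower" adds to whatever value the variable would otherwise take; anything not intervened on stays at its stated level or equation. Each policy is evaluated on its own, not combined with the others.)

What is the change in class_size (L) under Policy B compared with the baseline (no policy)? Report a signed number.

2527

Baseline:
  N = 27
  F = 294 − 5·27 = 159
  H = 43 + 159 = 202
  K = -55 + 6·202 = 1157
  L = 122 + 159 + 3·202 − 3·1157 = -2584
Policy B (F := 58, K := 180):
  N = 27
  F = 58
  H = 43 + 58 = 101
  K = 180
  L = 122 + 58 + 3·101 − 3·180 = -57
Change in L: -57 − (-2584) = 2527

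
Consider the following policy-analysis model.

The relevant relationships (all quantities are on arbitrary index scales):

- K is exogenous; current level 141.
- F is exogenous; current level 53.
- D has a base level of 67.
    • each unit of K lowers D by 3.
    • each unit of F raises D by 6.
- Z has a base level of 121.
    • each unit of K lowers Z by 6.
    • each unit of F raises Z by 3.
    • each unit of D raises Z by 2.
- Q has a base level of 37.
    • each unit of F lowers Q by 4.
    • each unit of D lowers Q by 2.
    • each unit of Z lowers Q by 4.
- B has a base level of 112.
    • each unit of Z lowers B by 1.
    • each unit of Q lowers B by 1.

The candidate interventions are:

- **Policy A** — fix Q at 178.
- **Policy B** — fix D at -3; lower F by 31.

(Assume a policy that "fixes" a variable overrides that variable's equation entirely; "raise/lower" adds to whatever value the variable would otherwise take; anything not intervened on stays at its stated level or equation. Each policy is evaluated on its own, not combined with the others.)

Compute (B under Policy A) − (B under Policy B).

Policy A (Q := 178):
  K = 141
  F = 53
  D = 67 − 3·141 + 6·53 = -38
  Z = 121 − 6·141 + 3·53 + 2·(-38) = -642
  Q = 178
  B = 112 − (-642) − 178 = 576
Policy B (D := -3, F − 31):
  K = 141
  F = 53 − 31 = 22
  D = -3
  Z = 121 − 6·141 + 3·22 + 2·(-3) = -665
  Q = 37 − 4·22 − 2·(-3) − 4·(-665) = 2615
  B = 112 − (-665) − 2615 = -1838
B: 576 − (-1838) = 2414

2414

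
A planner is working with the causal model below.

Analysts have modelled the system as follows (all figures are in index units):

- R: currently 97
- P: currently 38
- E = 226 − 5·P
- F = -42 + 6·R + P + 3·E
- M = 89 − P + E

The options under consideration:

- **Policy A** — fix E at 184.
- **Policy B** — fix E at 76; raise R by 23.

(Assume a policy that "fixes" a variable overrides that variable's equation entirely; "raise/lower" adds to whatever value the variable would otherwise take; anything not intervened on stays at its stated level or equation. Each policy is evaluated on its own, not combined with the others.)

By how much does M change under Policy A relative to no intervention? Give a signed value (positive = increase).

Baseline:
  P = 38
  E = 226 − 5·38 = 36
  M = 89 − 38 + 36 = 87
Policy A (E := 184):
  P = 38
  E = 184
  M = 89 − 38 + 184 = 235
Change in M: 235 − 87 = 148

148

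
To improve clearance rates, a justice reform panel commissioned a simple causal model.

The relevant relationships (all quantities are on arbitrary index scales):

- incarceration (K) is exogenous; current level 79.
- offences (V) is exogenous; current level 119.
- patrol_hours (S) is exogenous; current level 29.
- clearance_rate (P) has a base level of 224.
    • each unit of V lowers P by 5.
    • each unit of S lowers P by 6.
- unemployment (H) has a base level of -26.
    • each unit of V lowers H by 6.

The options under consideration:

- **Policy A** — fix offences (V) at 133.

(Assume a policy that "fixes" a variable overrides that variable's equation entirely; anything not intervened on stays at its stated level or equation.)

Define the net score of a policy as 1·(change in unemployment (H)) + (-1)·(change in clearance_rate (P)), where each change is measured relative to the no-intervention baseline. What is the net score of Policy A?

Baseline:
  V = 119
  S = 29
  P = 224 − 5·119 − 6·29 = -545
  H = -26 − 6·119 = -740
Policy A (V := 133):
  V = 133
  S = 29
  P = 224 − 5·133 − 6·29 = -615
  H = -26 − 6·133 = -824
ΔH = -824 − (-740) = -84; ΔP = -615 − (-545) = -70
Score = 1·(-84) + (-1)·(-70) = -14

-14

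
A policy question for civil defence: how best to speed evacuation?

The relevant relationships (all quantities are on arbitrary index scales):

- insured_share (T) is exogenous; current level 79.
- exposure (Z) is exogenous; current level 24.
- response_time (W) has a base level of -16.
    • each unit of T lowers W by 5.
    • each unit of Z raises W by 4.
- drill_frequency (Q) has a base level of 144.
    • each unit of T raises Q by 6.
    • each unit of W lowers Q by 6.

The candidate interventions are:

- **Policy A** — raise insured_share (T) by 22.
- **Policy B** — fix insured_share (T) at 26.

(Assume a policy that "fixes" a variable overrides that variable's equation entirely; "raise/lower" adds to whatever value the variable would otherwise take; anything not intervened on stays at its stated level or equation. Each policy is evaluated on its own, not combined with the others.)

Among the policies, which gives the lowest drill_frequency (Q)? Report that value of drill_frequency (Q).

Policy A (T + 22):
  T = 79 + 22 = 101
  Z = 24
  W = -16 − 5·101 + 4·24 = -425
  Q = 144 + 6·101 − 6·(-425) = 3300
Policy B (T := 26):
  T = 26
  Z = 24
  W = -16 − 5·26 + 4·24 = -50
  Q = 144 + 6·26 − 6·(-50) = 600
Comparing — Policy A: Q=3300, Policy B: Q=600. Lowest is 600 (Policy B).

600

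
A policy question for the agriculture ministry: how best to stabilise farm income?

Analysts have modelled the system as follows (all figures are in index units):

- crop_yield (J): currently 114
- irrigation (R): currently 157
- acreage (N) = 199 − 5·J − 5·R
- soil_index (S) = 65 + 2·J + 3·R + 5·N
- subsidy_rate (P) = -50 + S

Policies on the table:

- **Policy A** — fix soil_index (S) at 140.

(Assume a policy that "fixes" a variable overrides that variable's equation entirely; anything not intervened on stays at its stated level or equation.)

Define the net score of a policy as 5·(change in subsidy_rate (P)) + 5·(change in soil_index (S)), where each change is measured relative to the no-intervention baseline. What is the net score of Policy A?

Baseline:
  J = 114
  R = 157
  N = 199 − 5·114 − 5·157 = -1156
  S = 65 + 2·114 + 3·157 + 5·(-1156) = -5016
  P = -50 + (-5016) = -5066
Policy A (S := 140):
  J = 114
  R = 157
  N = 199 − 5·114 − 5·157 = -1156
  S = 140
  P = -50 + 140 = 90
ΔP = 90 − (-5066) = 5156; ΔS = 140 − (-5016) = 5156
Score = 5·5156 + 5·5156 = 51560

51560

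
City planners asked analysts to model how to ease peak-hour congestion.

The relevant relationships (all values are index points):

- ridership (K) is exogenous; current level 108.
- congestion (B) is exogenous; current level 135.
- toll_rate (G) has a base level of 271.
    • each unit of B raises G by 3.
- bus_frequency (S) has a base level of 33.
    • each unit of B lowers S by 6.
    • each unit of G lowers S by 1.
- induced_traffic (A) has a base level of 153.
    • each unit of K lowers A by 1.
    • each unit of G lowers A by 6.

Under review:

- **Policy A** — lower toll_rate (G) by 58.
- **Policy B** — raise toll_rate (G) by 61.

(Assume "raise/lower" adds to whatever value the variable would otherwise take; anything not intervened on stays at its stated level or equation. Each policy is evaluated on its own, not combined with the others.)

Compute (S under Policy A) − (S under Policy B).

Policy A (G − 58):
  B = 135
  G = 271 + 3·135 (−58 from intervention) = 618
  S = 33 − 6·135 − 618 = -1395
Policy B (G + 61):
  B = 135
  G = 271 + 3·135 (+61 from intervention) = 737
  S = 33 − 6·135 − 737 = -1514
S: -1395 − (-1514) = 119

119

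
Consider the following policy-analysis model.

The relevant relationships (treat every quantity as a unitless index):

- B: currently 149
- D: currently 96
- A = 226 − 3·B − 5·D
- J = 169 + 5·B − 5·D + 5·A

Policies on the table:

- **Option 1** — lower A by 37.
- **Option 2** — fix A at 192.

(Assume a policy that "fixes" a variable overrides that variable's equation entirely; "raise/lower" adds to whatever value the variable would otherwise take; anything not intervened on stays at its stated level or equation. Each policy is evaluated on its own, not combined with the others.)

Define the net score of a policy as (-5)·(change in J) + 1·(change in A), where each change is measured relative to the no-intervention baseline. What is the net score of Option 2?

-21432

Baseline:
  B = 149
  D = 96
  A = 226 − 3·149 − 5·96 = -701
  J = 169 + 5·149 − 5·96 + 5·(-701) = -3071
Option 2 (A := 192):
  B = 149
  D = 96
  A = 192
  J = 169 + 5·149 − 5·96 + 5·192 = 1394
ΔJ = 1394 − (-3071) = 4465; ΔA = 192 − (-701) = 893
Score = (-5)·4465 + 1·893 = -21432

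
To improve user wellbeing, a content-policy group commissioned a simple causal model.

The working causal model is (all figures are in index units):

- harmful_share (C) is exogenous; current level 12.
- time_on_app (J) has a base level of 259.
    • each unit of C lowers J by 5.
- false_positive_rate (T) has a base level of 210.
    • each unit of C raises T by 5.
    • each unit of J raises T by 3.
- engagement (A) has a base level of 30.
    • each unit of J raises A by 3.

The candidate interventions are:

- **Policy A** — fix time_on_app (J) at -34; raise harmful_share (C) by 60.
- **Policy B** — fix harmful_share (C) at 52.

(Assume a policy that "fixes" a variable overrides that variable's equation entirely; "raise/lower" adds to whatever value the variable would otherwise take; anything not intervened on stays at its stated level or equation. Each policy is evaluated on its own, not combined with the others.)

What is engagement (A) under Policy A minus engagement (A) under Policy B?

-99

Policy A (J := -34, C + 60):
  C = 12 + 60 = 72
  J = -34
  A = 30 + 3·(-34) = -72
Policy B (C := 52):
  C = 52
  J = 259 − 5·52 = -1
  A = 30 + 3·(-1) = 27
A: -72 − 27 = -99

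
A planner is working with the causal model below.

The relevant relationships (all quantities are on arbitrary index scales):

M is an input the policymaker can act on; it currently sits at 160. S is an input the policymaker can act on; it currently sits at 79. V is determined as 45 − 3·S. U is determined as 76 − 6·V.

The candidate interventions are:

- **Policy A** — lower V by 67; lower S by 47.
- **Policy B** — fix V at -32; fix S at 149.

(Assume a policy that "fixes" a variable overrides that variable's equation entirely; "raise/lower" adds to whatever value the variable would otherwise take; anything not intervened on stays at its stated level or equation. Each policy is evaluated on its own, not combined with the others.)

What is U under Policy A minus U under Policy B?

Policy A (V − 67, S − 47):
  S = 79 − 47 = 32
  V = 45 − 3·32 (−67 from intervention) = -118
  U = 76 − 6·(-118) = 784
Policy B (V := -32, S := 149):
  S = 149
  V = -32
  U = 76 − 6·(-32) = 268
U: 784 − 268 = 516

516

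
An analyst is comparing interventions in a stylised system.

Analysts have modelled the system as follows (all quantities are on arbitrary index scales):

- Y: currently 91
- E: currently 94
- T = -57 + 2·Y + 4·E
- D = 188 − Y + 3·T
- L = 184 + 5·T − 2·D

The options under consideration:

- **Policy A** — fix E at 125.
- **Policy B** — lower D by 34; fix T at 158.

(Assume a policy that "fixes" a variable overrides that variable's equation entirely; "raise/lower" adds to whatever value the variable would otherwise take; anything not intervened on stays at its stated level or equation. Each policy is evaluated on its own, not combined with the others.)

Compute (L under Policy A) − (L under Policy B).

-535

Policy A (E := 125):
  Y = 91
  E = 125
  T = -57 + 2·91 + 4·125 = 625
  D = 188 − 91 + 3·625 = 1972
  L = 184 + 5·625 − 2·1972 = -635
Policy B (D − 34, T := 158):
  Y = 91
  E = 94
  T = 158
  D = 188 − 91 + 3·158 (−34 from intervention) = 537
  L = 184 + 5·158 − 2·537 = -100
L: -635 − (-100) = -535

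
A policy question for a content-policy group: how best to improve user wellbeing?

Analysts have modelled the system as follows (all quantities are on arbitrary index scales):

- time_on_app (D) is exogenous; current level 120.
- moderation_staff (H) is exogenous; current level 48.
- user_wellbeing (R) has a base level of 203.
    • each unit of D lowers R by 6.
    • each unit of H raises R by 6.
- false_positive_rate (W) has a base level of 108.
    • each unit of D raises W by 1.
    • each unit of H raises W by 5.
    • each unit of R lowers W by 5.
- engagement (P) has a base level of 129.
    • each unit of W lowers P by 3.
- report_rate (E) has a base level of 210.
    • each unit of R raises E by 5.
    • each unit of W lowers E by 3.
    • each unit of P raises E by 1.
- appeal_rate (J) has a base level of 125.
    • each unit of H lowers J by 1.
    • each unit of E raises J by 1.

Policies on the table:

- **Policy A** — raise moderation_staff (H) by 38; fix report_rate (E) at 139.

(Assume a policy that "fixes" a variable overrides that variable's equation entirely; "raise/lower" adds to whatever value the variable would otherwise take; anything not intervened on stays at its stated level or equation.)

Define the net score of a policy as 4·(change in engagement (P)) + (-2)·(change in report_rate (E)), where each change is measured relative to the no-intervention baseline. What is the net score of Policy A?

Baseline:
  D = 120
  H = 48
  R = 203 − 6·120 + 6·48 = -229
  W = 108 + 120 + 5·48 − 5·(-229) = 1613
  P = 129 − 3·1613 = -4710
  E = 210 + 5·(-229) − 3·1613 + (-4710) = -10484
Policy A (H + 38, E := 139):
  D = 120
  H = 48 + 38 = 86
  R = 203 − 6·120 + 6·86 = -1
  W = 108 + 120 + 5·86 − 5·(-1) = 663
  P = 129 − 3·663 = -1860
  E = 139
ΔP = -1860 − (-4710) = 2850; ΔE = 139 − (-10484) = 10623
Score = 4·2850 + (-2)·10623 = -9846

-9846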